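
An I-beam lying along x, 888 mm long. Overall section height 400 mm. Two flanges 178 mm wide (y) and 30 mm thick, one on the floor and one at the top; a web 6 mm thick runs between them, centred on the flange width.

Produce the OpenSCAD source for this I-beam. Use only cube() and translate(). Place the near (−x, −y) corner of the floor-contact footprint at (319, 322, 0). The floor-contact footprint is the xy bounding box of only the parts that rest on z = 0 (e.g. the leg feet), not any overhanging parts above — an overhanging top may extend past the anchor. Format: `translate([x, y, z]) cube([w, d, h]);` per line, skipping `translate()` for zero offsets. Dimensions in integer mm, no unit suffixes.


translate([319, 322, 0]) cube([888, 178, 30]);
translate([319, 408, 30]) cube([888, 6, 340]);
translate([319, 322, 370]) cube([888, 178, 30]);


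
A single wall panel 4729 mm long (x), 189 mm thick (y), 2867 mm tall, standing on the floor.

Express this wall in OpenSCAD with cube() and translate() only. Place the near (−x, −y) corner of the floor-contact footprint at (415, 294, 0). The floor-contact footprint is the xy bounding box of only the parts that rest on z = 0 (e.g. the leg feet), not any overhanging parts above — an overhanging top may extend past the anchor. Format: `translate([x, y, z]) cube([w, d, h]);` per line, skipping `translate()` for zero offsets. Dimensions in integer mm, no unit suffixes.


translate([415, 294, 0]) cube([4729, 189, 2867]);


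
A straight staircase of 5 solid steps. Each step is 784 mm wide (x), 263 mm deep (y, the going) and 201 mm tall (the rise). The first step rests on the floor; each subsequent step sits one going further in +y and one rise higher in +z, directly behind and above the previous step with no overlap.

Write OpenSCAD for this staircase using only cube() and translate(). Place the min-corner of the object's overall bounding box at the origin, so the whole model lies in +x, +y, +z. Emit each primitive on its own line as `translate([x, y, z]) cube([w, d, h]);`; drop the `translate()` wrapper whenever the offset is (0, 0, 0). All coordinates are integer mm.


cube([784, 263, 201]);
translate([0, 263, 201]) cube([784, 263, 201]);
translate([0, 526, 402]) cube([784, 263, 201]);
translate([0, 789, 603]) cube([784, 263, 201]);
translate([0, 1052, 804]) cube([784, 263, 201]);


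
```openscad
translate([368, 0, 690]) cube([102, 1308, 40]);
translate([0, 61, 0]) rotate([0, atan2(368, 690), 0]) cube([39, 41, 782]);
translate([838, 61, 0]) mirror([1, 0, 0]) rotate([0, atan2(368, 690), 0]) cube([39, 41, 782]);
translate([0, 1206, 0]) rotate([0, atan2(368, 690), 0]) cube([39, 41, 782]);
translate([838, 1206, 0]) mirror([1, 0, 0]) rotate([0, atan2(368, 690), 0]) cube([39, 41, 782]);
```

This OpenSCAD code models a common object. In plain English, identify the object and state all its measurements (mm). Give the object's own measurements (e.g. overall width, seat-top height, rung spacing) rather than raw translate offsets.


A sawhorse. A 102×1308×40 mm beam (x, y, z) sits on two A-frame leg pairs. Each pair is two raked legs of 39×41 mm section (41 mm along y) splaying symmetrically in x. Each leg rises 690 mm vertically over 368 mm of horizontal reach and is 782 mm long along its own axis. Every leg's outer bottom edge rests on the floor and its outer top edge meets a bottom edge of the beam — the left legs (tilting toward +x) meet the beam's −x bottom edge, the right legs (their mirror images, tilting toward −x) meet its +x bottom edge — so the leg tops tuck under the beam, the beam's underside is 690 mm above the floor, and the feet are 838 mm apart outside-to-outside with the beam centred between them. The two leg pairs are set in 61 mm from either end of the beam.


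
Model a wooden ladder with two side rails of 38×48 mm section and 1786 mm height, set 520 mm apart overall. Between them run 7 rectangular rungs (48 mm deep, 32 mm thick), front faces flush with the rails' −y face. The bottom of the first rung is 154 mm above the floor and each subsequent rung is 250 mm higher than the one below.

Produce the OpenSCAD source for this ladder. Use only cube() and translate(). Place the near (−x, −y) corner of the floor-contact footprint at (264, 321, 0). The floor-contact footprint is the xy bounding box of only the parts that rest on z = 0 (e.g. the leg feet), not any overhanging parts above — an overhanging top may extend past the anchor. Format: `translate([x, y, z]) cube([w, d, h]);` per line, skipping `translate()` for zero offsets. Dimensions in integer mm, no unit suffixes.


translate([264, 321, 0]) cube([38, 48, 1786]);
translate([746, 321, 0]) cube([38, 48, 1786]);
translate([302, 321, 154]) cube([444, 48, 32]);
translate([302, 321, 404]) cube([444, 48, 32]);
translate([302, 321, 654]) cube([444, 48, 32]);
translate([302, 321, 904]) cube([444, 48, 32]);
translate([302, 321, 1154]) cube([444, 48, 32]);
translate([302, 321, 1404]) cube([444, 48, 32]);
translate([302, 321, 1654]) cube([444, 48, 32]);


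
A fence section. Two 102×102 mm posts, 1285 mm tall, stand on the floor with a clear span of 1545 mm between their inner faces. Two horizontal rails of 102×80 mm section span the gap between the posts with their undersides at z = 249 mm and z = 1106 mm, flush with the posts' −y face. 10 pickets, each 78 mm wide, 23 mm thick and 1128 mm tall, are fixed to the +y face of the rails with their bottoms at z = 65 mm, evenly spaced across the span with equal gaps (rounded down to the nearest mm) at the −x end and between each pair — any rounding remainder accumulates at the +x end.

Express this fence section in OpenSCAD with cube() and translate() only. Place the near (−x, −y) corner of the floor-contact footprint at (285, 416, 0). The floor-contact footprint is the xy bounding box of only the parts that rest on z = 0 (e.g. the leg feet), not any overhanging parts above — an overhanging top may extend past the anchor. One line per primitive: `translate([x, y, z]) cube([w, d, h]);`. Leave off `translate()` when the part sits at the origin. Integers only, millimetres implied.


translate([285, 416, 0]) cube([102, 102, 1285]);
translate([1932, 416, 0]) cube([102, 102, 1285]);
translate([387, 416, 249]) cube([1545, 102, 80]);
translate([387, 416, 1106]) cube([1545, 102, 80]);
translate([456, 518, 65]) cube([78, 23, 1128]);
translate([603, 518, 65]) cube([78, 23, 1128]);
translate([750, 518, 65]) cube([78, 23, 1128]);
translate([897, 518, 65]) cube([78, 23, 1128]);
translate([1044, 518, 65]) cube([78, 23, 1128]);
translate([1191, 518, 65]) cube([78, 23, 1128]);
translate([1338, 518, 65]) cube([78, 23, 1128]);
translate([1485, 518, 65]) cube([78, 23, 1128]);
translate([1632, 518, 65]) cube([78, 23, 1128]);
translate([1779, 518, 65]) cube([78, 23, 1128]);


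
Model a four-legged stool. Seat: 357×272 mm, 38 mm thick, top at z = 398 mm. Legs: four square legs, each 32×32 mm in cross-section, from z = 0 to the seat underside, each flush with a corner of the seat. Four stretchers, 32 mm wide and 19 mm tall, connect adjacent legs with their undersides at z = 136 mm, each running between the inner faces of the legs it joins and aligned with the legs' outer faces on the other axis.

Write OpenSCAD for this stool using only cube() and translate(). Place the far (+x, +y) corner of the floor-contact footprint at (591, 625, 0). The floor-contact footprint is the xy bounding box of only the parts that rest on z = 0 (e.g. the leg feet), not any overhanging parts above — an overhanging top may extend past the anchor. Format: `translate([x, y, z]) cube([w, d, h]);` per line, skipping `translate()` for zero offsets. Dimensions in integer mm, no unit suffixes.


// leg_h = 398 - 38 = 360
// stretcher span = 357 - 2*32 = 293
translate([234, 353, 360]) cube([357, 272, 38]);
translate([234, 353, 0]) cube([32, 32, 360]);
translate([559, 353, 0]) cube([32, 32, 360]);
translate([234, 593, 0]) cube([32, 32, 360]);
translate([559, 593, 0]) cube([32, 32, 360]);
translate([266, 353, 136]) cube([293, 32, 19]);
translate([266, 593, 136]) cube([293, 32, 19]);
translate([234, 385, 136]) cube([32, 208, 19]);
translate([559, 385, 136]) cube([32, 208, 19]);


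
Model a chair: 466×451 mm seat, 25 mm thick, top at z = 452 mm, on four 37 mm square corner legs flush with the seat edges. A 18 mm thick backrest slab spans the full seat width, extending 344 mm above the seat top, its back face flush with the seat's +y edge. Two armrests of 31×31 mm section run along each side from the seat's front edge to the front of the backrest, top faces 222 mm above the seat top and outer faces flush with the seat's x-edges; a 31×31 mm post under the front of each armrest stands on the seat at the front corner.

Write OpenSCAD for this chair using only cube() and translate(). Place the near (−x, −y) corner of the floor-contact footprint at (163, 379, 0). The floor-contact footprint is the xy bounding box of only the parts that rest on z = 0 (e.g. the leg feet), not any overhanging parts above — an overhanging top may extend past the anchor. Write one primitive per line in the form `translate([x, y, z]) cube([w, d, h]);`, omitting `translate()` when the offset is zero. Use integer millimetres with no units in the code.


// leg_h = 452 - 25 = 427
// arm post h = 222 - 31 = 191
translate([163, 379, 427]) cube([466, 451, 25]);
translate([163, 379, 0]) cube([37, 37, 427]);
translate([592, 379, 0]) cube([37, 37, 427]);
translate([163, 793, 0]) cube([37, 37, 427]);
translate([592, 793, 0]) cube([37, 37, 427]);
translate([163, 812, 452]) cube([466, 18, 344]);
translate([163, 379, 643]) cube([31, 433, 31]);
translate([598, 379, 643]) cube([31, 433, 31]);
translate([163, 379, 452]) cube([31, 31, 191]);
translate([598, 379, 452]) cube([31, 31, 191]);


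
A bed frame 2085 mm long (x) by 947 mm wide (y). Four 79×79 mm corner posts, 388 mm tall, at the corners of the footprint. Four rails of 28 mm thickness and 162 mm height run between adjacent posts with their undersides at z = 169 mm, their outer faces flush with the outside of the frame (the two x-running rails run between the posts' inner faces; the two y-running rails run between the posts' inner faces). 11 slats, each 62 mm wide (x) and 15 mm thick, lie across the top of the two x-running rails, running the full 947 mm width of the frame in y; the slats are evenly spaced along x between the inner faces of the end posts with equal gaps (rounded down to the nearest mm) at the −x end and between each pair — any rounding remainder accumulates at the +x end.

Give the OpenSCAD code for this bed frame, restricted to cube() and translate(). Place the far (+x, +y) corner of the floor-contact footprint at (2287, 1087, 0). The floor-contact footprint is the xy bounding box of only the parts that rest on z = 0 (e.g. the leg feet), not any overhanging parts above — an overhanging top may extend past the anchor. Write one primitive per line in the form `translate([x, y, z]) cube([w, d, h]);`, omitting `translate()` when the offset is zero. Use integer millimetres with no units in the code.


translate([202, 140, 0]) cube([79, 79, 388]);
translate([202, 1008, 0]) cube([79, 79, 388]);
translate([2208, 140, 0]) cube([79, 79, 388]);
translate([2208, 1008, 0]) cube([79, 79, 388]);
translate([281, 140, 169]) cube([1927, 28, 162]);
translate([281, 1059, 169]) cube([1927, 28, 162]);
translate([202, 219, 169]) cube([28, 789, 162]);
translate([2259, 219, 169]) cube([28, 789, 162]);
translate([384, 140, 331]) cube([62, 947, 15]);
translate([549, 140, 331]) cube([62, 947, 15]);
translate([714, 140, 331]) cube([62, 947, 15]);
translate([879, 140, 331]) cube([62, 947, 15]);
translate([1044, 140, 331]) cube([62, 947, 15]);
translate([1209, 140, 331]) cube([62, 947, 15]);
translate([1374, 140, 331]) cube([62, 947, 15]);
translate([1539, 140, 331]) cube([62, 947, 15]);
translate([1704, 140, 331]) cube([62, 947, 15]);
translate([1869, 140, 331]) cube([62, 947, 15]);
translate([2034, 140, 331]) cube([62, 947, 15]);


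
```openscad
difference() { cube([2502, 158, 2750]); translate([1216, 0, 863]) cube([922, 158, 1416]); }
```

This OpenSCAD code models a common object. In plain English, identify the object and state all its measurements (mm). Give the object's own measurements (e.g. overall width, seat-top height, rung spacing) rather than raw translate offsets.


A wall 2502 mm long (x), 158 mm thick (y), 2750 mm tall, with a rectangular window opening cut through it. The opening is 922 mm wide and 1416 mm tall; its sill is at z = 863 mm and its near (−x) edge is 1216 mm from the wall's −x end. The opening passes through the full wall thickness.


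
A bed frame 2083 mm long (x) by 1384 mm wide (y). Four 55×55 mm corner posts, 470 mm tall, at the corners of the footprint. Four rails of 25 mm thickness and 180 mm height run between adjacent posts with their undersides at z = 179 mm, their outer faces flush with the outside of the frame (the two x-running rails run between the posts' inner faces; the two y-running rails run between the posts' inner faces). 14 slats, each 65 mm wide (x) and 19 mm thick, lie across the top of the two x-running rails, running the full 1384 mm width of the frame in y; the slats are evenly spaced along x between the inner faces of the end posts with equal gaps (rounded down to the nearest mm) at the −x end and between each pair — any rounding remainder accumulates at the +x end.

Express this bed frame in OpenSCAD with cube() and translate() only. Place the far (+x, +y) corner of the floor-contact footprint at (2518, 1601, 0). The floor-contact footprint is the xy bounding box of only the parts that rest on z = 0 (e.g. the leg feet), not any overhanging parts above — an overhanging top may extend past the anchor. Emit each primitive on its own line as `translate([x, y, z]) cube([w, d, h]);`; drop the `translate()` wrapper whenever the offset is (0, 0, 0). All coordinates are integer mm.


translate([435, 217, 0]) cube([55, 55, 470]);
translate([435, 1546, 0]) cube([55, 55, 470]);
translate([2463, 217, 0]) cube([55, 55, 470]);
translate([2463, 1546, 0]) cube([55, 55, 470]);
translate([490, 217, 179]) cube([1973, 25, 180]);
translate([490, 1576, 179]) cube([1973, 25, 180]);
translate([435, 272, 179]) cube([25, 1274, 180]);
translate([2493, 272, 179]) cube([25, 1274, 180]);
translate([560, 217, 359]) cube([65, 1384, 19]);
translate([695, 217, 359]) cube([65, 1384, 19]);
translate([830, 217, 359]) cube([65, 1384, 19]);
translate([965, 217, 359]) cube([65, 1384, 19]);
translate([1100, 217, 359]) cube([65, 1384, 19]);
translate([1235, 217, 359]) cube([65, 1384, 19]);
translate([1370, 217, 359]) cube([65, 1384, 19]);
translate([1505, 217, 359]) cube([65, 1384, 19]);
translate([1640, 217, 359]) cube([65, 1384, 19]);
translate([1775, 217, 359]) cube([65, 1384, 19]);
translate([1910, 217, 359]) cube([65, 1384, 19]);
translate([2045, 217, 359]) cube([65, 1384, 19]);
translate([2180, 217, 359]) cube([65, 1384, 19]);
translate([2315, 217, 359]) cube([65, 1384, 19]);


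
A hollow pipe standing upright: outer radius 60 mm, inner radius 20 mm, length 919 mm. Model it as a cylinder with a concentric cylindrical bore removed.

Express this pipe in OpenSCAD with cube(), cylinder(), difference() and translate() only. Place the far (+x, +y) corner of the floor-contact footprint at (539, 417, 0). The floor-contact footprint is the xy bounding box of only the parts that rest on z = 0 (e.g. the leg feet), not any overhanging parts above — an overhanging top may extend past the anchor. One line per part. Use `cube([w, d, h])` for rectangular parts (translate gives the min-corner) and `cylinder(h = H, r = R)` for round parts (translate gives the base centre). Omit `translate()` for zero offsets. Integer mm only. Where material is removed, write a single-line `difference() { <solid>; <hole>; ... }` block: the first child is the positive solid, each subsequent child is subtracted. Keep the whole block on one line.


difference() { translate([479, 357, 0]) cylinder(h = 919, r = 60); translate([479, 357, 0]) cylinder(h = 919, r = 20); }


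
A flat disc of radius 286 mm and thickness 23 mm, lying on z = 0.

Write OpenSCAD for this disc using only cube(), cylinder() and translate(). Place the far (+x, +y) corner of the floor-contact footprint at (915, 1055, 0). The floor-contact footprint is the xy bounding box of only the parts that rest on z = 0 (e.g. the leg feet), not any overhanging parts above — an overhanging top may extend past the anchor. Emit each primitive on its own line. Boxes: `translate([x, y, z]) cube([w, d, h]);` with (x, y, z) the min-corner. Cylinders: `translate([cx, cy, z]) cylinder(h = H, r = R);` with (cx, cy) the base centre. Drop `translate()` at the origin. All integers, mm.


translate([629, 769, 0]) cylinder(h = 23, r = 286);


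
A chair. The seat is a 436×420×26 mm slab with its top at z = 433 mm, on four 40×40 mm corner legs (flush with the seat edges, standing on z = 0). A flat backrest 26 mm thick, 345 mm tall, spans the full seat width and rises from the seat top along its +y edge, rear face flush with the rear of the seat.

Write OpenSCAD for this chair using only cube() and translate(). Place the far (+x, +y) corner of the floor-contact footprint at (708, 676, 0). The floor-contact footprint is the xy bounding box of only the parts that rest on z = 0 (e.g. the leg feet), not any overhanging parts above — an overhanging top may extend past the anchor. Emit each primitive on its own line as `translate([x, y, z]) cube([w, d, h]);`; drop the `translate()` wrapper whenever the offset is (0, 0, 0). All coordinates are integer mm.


translate([272, 256, 407]) cube([436, 420, 26]);
translate([272, 256, 0]) cube([40, 40, 407]);
translate([668, 256, 0]) cube([40, 40, 407]);
translate([272, 636, 0]) cube([40, 40, 407]);
translate([668, 636, 0]) cube([40, 40, 407]);
translate([272, 650, 433]) cube([436, 26, 345]);


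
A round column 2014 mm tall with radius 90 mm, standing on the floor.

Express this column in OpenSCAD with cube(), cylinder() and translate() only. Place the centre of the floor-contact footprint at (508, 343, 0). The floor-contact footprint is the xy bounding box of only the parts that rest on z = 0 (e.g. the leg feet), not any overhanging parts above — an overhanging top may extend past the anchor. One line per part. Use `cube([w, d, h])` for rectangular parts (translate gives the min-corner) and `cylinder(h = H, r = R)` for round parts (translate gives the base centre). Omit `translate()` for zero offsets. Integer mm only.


translate([508, 343, 0]) cylinder(h = 2014, r = 90);


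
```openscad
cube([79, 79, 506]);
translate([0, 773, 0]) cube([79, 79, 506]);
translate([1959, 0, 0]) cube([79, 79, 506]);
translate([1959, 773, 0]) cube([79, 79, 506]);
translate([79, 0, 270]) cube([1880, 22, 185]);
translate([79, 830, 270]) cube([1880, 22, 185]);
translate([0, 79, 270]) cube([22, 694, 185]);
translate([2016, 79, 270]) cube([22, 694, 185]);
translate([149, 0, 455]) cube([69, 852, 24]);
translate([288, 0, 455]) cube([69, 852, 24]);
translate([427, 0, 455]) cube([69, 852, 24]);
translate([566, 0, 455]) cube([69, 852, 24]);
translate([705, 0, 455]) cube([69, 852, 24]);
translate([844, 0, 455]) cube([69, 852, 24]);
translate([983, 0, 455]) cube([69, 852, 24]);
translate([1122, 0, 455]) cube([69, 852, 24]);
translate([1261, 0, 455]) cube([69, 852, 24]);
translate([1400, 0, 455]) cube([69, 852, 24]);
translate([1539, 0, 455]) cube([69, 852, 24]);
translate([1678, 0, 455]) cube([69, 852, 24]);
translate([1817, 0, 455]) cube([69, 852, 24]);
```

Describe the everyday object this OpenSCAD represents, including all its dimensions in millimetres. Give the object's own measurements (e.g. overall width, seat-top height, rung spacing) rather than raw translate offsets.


A bed frame 2038 mm long (x) by 852 mm wide (y). Four 79×79 mm corner posts, 506 mm tall, at the corners of the footprint. Four rails of 22 mm thickness and 185 mm height run between adjacent posts with their undersides at z = 270 mm, their outer faces flush with the outside of the frame (the two x-running rails run between the posts' inner faces; the two y-running rails run between the posts' inner faces). 13 slats, each 69 mm wide (x) and 24 mm thick, lie across the top of the two x-running rails, running the full 852 mm width of the frame in y; along x they sit between the end posts with a 70 mm gap after the −x posts and between neighbouring slats, leaving 73 mm before the +x posts.


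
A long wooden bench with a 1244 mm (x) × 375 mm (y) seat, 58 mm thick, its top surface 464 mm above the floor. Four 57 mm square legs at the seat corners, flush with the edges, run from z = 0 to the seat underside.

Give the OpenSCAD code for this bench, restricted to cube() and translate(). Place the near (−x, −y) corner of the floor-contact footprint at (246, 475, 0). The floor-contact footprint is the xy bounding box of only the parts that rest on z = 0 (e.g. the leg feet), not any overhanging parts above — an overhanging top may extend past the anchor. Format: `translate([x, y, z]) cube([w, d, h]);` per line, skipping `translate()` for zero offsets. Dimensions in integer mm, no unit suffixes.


// leg_h = 464 − 58 = 406
translate([246, 475, 406]) cube([1244, 375, 58]);
translate([246, 475, 0]) cube([57, 57, 406]);
translate([246, 793, 0]) cube([57, 57, 406]);
translate([1433, 475, 0]) cube([57, 57, 406]);
translate([1433, 793, 0]) cube([57, 57, 406]);


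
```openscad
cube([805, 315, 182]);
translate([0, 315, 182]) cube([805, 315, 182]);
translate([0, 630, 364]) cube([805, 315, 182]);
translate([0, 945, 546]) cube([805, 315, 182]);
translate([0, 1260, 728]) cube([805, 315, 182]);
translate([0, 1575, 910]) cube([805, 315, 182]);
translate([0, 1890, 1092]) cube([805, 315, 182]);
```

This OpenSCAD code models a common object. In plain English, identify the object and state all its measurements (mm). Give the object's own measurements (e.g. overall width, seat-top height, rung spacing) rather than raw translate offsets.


A straight staircase of 7 solid steps. Each step is 805 mm wide (x), 315 mm deep (y, the going) and 182 mm tall (the rise). The first step rests on the floor; each subsequent step sits one going further in +y and one rise higher in +z, directly behind and above the previous step with no overlap.


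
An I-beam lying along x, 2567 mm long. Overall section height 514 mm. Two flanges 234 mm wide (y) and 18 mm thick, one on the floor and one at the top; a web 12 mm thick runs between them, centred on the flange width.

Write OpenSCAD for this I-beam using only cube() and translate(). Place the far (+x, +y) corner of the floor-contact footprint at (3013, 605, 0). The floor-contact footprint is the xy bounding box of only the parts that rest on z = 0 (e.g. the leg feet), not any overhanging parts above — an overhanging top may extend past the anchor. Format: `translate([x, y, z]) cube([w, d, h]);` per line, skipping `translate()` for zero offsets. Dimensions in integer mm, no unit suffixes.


translate([446, 371, 0]) cube([2567, 234, 18]);
translate([446, 482, 18]) cube([2567, 12, 478]);
translate([446, 371, 496]) cube([2567, 234, 18]);


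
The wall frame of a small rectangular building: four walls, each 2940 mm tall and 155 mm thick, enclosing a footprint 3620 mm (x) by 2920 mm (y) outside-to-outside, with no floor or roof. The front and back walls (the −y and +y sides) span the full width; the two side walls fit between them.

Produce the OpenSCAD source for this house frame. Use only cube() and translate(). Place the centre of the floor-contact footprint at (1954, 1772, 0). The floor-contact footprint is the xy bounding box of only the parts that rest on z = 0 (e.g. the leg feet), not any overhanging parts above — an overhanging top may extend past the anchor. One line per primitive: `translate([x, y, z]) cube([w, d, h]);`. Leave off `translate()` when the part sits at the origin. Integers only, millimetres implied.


translate([144, 312, 0]) cube([3620, 155, 2940]);
translate([144, 3077, 0]) cube([3620, 155, 2940]);
translate([144, 467, 0]) cube([155, 2610, 2940]);
translate([3609, 467, 0]) cube([155, 2610, 2940]);


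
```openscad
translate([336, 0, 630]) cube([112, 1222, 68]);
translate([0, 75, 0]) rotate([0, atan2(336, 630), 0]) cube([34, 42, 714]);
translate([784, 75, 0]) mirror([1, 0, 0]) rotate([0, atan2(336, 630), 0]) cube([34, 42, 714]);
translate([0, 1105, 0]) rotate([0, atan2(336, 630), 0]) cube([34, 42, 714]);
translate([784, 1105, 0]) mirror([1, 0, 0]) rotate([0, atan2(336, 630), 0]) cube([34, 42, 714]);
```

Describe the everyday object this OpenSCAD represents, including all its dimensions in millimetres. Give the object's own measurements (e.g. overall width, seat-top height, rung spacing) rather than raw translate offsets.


A sawhorse. A 112×1222×68 mm beam (x, y, z) sits on two A-frame leg pairs. Each pair is two raked legs of 34×42 mm section (42 mm along y) splaying symmetrically in x. Each leg rises 630 mm vertically over 336 mm of horizontal reach and is 714 mm long along its own axis. Every leg's outer bottom edge rests on the floor and its outer top edge meets a bottom edge of the beam — the left legs (tilting toward +x) meet the beam's −x bottom edge, the right legs (their mirror images, tilting toward −x) meet its +x bottom edge — so the leg tops tuck under the beam, the beam's underside is 630 mm above the floor, and the feet are 784 mm apart outside-to-outside with the beam centred between them. The two leg pairs are set in 75 mm from either end of the beam.


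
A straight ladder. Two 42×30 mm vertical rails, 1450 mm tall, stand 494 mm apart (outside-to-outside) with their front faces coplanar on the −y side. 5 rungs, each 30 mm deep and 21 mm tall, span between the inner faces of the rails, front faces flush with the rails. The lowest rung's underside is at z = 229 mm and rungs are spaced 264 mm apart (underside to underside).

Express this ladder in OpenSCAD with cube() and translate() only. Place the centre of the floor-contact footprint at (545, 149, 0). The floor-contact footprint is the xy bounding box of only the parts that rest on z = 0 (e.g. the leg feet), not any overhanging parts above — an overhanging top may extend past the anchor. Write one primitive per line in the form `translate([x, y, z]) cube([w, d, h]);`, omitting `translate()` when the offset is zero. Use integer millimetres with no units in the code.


translate([298, 134, 0]) cube([42, 30, 1450]);
translate([750, 134, 0]) cube([42, 30, 1450]);
translate([340, 134, 229]) cube([410, 30, 21]);
translate([340, 134, 493]) cube([410, 30, 21]);
translate([340, 134, 757]) cube([410, 30, 21]);
translate([340, 134, 1021]) cube([410, 30, 21]);
translate([340, 134, 1285]) cube([410, 30, 21]);


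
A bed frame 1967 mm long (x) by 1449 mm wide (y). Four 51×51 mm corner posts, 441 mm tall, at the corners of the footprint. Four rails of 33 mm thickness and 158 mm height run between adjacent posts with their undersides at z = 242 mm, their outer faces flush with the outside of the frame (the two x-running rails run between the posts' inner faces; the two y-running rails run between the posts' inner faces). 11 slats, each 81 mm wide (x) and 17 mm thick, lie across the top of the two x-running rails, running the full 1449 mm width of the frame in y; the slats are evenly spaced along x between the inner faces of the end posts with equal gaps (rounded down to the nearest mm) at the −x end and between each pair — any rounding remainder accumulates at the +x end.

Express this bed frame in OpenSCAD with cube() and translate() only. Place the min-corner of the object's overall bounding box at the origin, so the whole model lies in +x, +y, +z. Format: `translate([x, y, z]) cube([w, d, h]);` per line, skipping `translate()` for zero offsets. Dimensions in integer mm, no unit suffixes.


cube([51, 51, 441]);
translate([0, 1398, 0]) cube([51, 51, 441]);
translate([1916, 0, 0]) cube([51, 51, 441]);
translate([1916, 1398, 0]) cube([51, 51, 441]);
translate([51, 0, 242]) cube([1865, 33, 158]);
translate([51, 1416, 242]) cube([1865, 33, 158]);
translate([0, 51, 242]) cube([33, 1347, 158]);
translate([1934, 51, 242]) cube([33, 1347, 158]);
translate([132, 0, 400]) cube([81, 1449, 17]);
translate([294, 0, 400]) cube([81, 1449, 17]);
translate([456, 0, 400]) cube([81, 1449, 17]);
translate([618, 0, 400]) cube([81, 1449, 17]);
translate([780, 0, 400]) cube([81, 1449, 17]);
translate([942, 0, 400]) cube([81, 1449, 17]);
translate([1104, 0, 400]) cube([81, 1449, 17]);
translate([1266, 0, 400]) cube([81, 1449, 17]);
translate([1428, 0, 400]) cube([81, 1449, 17]);
translate([1590, 0, 400]) cube([81, 1449, 17]);
translate([1752, 0, 400]) cube([81, 1449, 17]);


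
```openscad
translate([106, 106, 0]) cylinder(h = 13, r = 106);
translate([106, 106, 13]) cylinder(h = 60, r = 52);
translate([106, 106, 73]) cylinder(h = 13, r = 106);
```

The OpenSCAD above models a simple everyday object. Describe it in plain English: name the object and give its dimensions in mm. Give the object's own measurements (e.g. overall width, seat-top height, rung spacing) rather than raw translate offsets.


A spool: two coaxial disc flanges of radius 106 mm and thickness 13 mm, joined by a core cylinder of radius 52 mm and height 60 mm. The lower flange rests on z = 0 and the three cylinders share a vertical axis.


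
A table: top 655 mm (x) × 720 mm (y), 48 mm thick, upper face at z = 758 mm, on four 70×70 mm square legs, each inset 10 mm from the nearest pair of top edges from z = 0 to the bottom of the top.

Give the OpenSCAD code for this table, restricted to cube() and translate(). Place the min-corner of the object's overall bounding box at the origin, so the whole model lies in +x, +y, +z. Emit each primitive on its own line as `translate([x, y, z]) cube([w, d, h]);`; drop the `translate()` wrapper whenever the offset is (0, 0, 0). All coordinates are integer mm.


translate([0, 0, 710]) cube([655, 720, 48]);
translate([10, 10, 0]) cube([70, 70, 710]);
translate([575, 10, 0]) cube([70, 70, 710]);
translate([10, 640, 0]) cube([70, 70, 710]);
translate([575, 640, 0]) cube([70, 70, 710]);


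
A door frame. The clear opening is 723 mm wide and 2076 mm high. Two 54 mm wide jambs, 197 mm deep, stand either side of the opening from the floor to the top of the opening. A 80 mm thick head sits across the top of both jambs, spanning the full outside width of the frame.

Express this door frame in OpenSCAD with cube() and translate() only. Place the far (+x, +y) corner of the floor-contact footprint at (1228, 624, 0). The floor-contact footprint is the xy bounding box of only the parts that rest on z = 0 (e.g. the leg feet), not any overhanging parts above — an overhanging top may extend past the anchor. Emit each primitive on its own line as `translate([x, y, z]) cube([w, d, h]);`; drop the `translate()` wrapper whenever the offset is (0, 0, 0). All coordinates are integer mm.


translate([397, 427, 0]) cube([54, 197, 2076]);
translate([1174, 427, 0]) cube([54, 197, 2076]);
translate([397, 427, 2076]) cube([831, 197, 80]);


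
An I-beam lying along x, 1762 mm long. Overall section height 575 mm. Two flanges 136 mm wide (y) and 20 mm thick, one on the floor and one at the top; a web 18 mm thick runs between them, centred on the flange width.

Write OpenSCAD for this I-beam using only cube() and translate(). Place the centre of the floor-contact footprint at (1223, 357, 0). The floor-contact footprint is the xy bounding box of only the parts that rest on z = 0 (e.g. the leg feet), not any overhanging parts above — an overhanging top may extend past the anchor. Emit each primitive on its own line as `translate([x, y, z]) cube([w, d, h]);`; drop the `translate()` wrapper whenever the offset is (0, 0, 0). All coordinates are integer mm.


translate([342, 289, 0]) cube([1762, 136, 20]);
translate([342, 348, 20]) cube([1762, 18, 535]);
translate([342, 289, 555]) cube([1762, 136, 20]);


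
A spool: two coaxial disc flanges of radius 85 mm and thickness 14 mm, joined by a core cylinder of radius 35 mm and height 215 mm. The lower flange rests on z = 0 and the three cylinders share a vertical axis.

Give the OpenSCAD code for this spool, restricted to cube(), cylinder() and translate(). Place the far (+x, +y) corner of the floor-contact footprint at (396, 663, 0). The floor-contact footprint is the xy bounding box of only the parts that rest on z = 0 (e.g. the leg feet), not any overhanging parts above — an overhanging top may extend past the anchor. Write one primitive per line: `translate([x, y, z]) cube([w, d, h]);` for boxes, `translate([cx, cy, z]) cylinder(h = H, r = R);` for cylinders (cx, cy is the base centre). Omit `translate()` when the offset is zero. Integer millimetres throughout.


translate([311, 578, 0]) cylinder(h = 14, r = 85);
translate([311, 578, 14]) cylinder(h = 215, r = 35);
translate([311, 578, 229]) cylinder(h = 14, r = 85);


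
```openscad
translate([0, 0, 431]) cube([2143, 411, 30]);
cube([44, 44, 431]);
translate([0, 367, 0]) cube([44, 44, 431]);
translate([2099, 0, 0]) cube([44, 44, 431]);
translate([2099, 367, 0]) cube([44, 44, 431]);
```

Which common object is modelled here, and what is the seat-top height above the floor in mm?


A bench. The seat-top height is 461 mm.

A long slab on four corner posts — a bench. The slab sits at z = 431 with thickness 30, so the top is 431 + 30 = 461 mm.


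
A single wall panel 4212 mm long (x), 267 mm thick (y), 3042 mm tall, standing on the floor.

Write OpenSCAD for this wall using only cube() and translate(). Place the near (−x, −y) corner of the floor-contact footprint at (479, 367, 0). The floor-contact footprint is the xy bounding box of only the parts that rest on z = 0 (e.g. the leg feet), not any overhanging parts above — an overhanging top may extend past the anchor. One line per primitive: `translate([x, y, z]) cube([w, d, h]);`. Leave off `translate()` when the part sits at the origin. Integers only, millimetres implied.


translate([479, 367, 0]) cube([4212, 267, 3042]);


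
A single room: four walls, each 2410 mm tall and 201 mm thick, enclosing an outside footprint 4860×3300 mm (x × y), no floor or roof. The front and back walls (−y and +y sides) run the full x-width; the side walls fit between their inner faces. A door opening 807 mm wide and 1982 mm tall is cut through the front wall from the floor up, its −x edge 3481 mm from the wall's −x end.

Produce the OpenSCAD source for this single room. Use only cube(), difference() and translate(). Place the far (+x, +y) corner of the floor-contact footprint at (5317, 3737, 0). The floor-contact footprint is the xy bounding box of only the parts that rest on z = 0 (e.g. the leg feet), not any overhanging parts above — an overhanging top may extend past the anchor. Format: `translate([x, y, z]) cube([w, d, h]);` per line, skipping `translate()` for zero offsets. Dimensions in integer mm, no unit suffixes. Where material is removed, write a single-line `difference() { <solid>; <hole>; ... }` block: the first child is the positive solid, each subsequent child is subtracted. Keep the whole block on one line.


difference() { translate([457, 437, 0]) cube([4860, 201, 2410]); translate([3938, 437, 0]) cube([807, 201, 1982]); }
translate([457, 3536, 0]) cube([4860, 201, 2410]);
translate([457, 638, 0]) cube([201, 2898, 2410]);
translate([5116, 638, 0]) cube([201, 2898, 2410]);


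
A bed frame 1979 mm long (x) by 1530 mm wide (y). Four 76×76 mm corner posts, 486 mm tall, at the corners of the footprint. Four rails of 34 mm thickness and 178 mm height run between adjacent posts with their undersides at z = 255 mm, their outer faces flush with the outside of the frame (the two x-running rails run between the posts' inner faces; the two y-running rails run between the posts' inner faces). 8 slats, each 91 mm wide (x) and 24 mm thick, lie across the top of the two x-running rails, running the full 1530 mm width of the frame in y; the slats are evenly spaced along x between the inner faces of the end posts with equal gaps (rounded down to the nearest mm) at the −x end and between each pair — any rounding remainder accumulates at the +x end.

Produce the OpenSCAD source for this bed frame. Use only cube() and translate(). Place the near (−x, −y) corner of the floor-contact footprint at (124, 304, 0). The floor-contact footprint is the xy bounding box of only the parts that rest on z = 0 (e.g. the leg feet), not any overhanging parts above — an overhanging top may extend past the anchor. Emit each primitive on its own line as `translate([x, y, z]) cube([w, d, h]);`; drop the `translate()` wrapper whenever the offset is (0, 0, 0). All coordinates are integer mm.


// slat z = rail_z + rail_h = 255 + 178 = 433
// slat gap = ⌊(1827 − 8·91) / 9⌋ = 122
translate([124, 304, 0]) cube([76, 76, 486]);
translate([124, 1758, 0]) cube([76, 76, 486]);
translate([2027, 304, 0]) cube([76, 76, 486]);
translate([2027, 1758, 0]) cube([76, 76, 486]);
translate([200, 304, 255]) cube([1827, 34, 178]);
translate([200, 1800, 255]) cube([1827, 34, 178]);
translate([124, 380, 255]) cube([34, 1378, 178]);
translate([2069, 380, 255]) cube([34, 1378, 178]);
translate([322, 304, 433]) cube([91, 1530, 24]);
translate([535, 304, 433]) cube([91, 1530, 24]);
translate([748, 304, 433]) cube([91, 1530, 24]);
translate([961, 304, 433]) cube([91, 1530, 24]);
translate([1174, 304, 433]) cube([91, 1530, 24]);
translate([1387, 304, 433]) cube([91, 1530, 24]);
translate([1600, 304, 433]) cube([91, 1530, 24]);
translate([1813, 304, 433]) cube([91, 1530, 24]);


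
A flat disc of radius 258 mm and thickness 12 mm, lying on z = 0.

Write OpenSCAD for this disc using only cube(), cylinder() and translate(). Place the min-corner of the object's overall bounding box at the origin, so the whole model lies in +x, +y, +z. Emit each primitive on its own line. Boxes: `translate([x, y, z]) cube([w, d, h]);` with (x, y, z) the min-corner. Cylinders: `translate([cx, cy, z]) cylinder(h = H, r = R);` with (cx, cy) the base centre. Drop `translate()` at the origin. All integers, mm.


translate([258, 258, 0]) cylinder(h = 12, r = 258);


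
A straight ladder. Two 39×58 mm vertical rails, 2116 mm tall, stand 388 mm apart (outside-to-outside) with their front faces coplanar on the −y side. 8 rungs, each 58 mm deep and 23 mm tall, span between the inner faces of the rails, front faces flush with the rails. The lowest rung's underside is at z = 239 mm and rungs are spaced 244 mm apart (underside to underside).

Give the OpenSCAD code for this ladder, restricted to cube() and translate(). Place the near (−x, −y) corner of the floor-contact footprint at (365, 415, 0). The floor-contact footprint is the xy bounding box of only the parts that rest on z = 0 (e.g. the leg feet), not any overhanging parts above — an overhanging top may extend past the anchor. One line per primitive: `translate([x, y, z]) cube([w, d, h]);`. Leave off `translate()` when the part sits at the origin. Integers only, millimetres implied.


translate([365, 415, 0]) cube([39, 58, 2116]);
translate([714, 415, 0]) cube([39, 58, 2116]);
translate([404, 415, 239]) cube([310, 58, 23]);
translate([404, 415, 483]) cube([310, 58, 23]);
translate([404, 415, 727]) cube([310, 58, 23]);
translate([404, 415, 971]) cube([310, 58, 23]);
translate([404, 415, 1215]) cube([310, 58, 23]);
translate([404, 415, 1459]) cube([310, 58, 23]);
translate([404, 415, 1703]) cube([310, 58, 23]);
translate([404, 415, 1947]) cube([310, 58, 23]);


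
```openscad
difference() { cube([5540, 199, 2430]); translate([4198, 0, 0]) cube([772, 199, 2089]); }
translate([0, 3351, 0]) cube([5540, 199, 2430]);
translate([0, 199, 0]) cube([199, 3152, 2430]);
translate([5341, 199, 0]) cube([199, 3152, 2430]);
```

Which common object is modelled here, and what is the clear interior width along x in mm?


A single room. The interior width is 5142 mm.

Four walls enclosing a rectangle with a door in the front wall — a room. Outside width 5540 minus two 199 mm walls gives 5142 mm.


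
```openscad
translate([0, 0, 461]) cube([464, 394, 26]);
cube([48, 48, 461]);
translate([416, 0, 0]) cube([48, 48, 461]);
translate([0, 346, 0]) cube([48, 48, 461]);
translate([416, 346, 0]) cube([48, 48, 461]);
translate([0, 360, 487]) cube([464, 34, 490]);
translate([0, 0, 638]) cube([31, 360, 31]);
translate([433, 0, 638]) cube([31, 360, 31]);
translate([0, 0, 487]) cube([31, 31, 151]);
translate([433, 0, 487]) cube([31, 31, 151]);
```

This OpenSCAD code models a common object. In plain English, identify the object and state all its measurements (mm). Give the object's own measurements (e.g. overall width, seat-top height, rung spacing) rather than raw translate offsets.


A chair. The seat is a 464×394×26 mm slab with its top at z = 487 mm, on four 48×48 mm corner legs (flush with the seat edges, standing on z = 0). A flat backrest 34 mm thick, 490 mm tall, spans the full seat width and rises from the seat top along its +y edge, rear face flush with the rear of the seat. Two armrests of 31×31 mm section run along each side from the seat's front edge to the front of the backrest, top faces 182 mm above the seat top and outer faces flush with the seat's x-edges; a 31×31 mm post under the front of each armrest stands on the seat at the front corner.
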